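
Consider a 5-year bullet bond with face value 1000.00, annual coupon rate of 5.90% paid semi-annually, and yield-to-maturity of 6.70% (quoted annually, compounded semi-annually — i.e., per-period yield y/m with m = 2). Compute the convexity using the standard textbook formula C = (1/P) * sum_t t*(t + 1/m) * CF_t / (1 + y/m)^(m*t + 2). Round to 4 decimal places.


Answer: Convexity = 21.6017

Derivation:
Coupon per period c = face * coupon_rate / m = 29.500000
Periods per year m = 2; per-period yield y/m = 0.033500
Number of cashflows N = 10
Cashflows (t years, CF_t, discount factor 1/(1+y/m)^(m*t), PV):
  t = 0.5000: CF_t = 29.500000, DF = 0.967586, PV = 28.543783
  t = 1.0000: CF_t = 29.500000, DF = 0.936222, PV = 27.618561
  t = 1.5000: CF_t = 29.500000, DF = 0.905876, PV = 26.723330
  t = 2.0000: CF_t = 29.500000, DF = 0.876512, PV = 25.857116
  t = 2.5000: CF_t = 29.500000, DF = 0.848101, PV = 25.018981
  t = 3.0000: CF_t = 29.500000, DF = 0.820611, PV = 24.208012
  t = 3.5000: CF_t = 29.500000, DF = 0.794011, PV = 23.423331
  t = 4.0000: CF_t = 29.500000, DF = 0.768274, PV = 22.664084
  t = 4.5000: CF_t = 29.500000, DF = 0.743371, PV = 21.929447
  t = 5.0000: CF_t = 1029.500000, DF = 0.719275, PV = 740.493996
Price P = sum_t PV_t = 966.480641
Convexity numerator sum_t t*(t + 1/m) * CF_t / (1+y/m)^(m*t + 2):
  t = 0.5000: term = 13.361665
  t = 1.0000: term = 38.785675
  t = 1.5000: term = 75.056942
  t = 2.0000: term = 121.040061
  t = 2.5000: term = 175.674980
  t = 3.0000: term = 237.972880
  t = 3.5000: term = 307.012263
  t = 4.0000: term = 381.935223
  t = 4.5000: term = 461.943907
  t = 5.0000: term = 19064.844758
Convexity = (1/P) * sum = 20877.628354 / 966.480641 = 21.601704


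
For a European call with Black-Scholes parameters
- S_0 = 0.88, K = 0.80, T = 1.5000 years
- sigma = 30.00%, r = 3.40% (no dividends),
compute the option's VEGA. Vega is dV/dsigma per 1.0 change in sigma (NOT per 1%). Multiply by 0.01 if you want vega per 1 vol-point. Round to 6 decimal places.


d1 = 0.5819176026; d2 = 0.2144941412
phi(d1) = 0.3368045183; exp(-qT) = 1.0000000000; exp(-rT) = 0.9502786705
Vega = S * exp(-qT) * phi(d1) * sqrt(T) = 0.8800 * 1.0000000000 * 0.3368045183 * 1.2247448714 = 0.363000

Answer: Vega = 0.363000


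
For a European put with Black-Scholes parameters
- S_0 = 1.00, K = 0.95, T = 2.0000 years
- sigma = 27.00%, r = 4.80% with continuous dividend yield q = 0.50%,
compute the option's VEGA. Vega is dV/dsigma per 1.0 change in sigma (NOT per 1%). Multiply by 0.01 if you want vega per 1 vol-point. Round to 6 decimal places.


Answer: Vega = 0.480044

Derivation:
d1 = 0.5504781623; d2 = 0.1686405005
phi(d1) = 0.3428536371; exp(-qT) = 0.9900498337; exp(-rT) = 0.9084640161
Vega = S * exp(-qT) * phi(d1) * sqrt(T) = 1.0000 * 0.9900498337 * 0.3428536371 * 1.4142135624 = 0.480044


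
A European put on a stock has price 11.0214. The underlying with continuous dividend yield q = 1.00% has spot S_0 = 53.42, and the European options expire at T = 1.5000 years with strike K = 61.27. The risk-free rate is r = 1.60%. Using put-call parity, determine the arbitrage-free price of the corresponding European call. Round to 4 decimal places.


Put-call parity: C - P = S_0 * exp(-qT) - K * exp(-rT).
S_0 * exp(-qT) = 53.4200 * 0.98511194 = 52.62467981
K * exp(-rT) = 61.2700 * 0.97628571 = 59.81702544
C = P + S*exp(-qT) - K*exp(-rT)
C = 11.0214 + 52.62467981 - 59.81702544 = 3.8291

Answer: Call price = 3.8291


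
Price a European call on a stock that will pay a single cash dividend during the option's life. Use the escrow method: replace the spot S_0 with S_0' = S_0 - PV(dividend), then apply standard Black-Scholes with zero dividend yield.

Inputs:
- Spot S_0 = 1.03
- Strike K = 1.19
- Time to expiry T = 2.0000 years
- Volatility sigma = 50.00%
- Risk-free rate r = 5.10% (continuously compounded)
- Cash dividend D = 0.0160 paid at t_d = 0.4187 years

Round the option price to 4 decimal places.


Answer: Price = 0.2594

Derivation:
PV(D) = D * exp(-r * t_d) = 0.0160 * 0.97887268 = 0.01566196
S_0' = S_0 - PV(D) = 1.0300 - 0.01566196 = 1.01433804
d1 = (ln(S_0'/K) + (r + sigma^2/2)*T) / (sigma*sqrt(T)) = 0.27192910
d2 = d1 - sigma*sqrt(T) = -0.43517768
exp(-rT) = 0.90302955
N(d1) = 0.60716173; N(d2) = 0.33171673
C = S_0' * N(d1) - K * exp(-rT) * N(d2) = 1.01433804 * 0.60716173 - 1.1900 * 0.90302955 * 0.33171673 = 0.2594


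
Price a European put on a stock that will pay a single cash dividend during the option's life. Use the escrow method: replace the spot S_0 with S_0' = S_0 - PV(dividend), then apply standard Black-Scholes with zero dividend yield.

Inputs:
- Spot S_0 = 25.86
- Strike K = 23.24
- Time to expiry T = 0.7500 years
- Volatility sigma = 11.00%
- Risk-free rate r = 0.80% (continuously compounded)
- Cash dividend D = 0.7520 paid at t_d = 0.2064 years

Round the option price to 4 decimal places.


Answer: Price = 0.2410

Derivation:
PV(D) = D * exp(-r * t_d) = 0.7520 * 0.99835016 = 0.75075932
S_0' = S_0 - PV(D) = 25.8600 - 0.75075932 = 25.10924068
d1 = (ln(S_0'/K) + (r + sigma^2/2)*T) / (sigma*sqrt(T)) = 0.92269497
d2 = d1 - sigma*sqrt(T) = 0.82743217
exp(-rT) = 0.99401796
N(-d1) = 0.17808309; N(-d2) = 0.20399608
P = K * exp(-rT) * N(-d2) - S_0' * N(-d1) = 23.2400 * 0.99401796 * 0.20399608 - 25.10924068 * 0.17808309 = 0.2410


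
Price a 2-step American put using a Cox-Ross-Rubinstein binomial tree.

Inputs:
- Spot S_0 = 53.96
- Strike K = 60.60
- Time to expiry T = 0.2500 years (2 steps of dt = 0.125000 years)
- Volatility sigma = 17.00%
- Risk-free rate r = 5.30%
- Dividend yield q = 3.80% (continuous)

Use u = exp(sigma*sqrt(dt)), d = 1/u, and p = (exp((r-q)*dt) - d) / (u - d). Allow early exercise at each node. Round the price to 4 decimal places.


Answer: Price = V(0,0) = 6.6400

Derivation:
dt = T/N = 0.125000
u = exp(sigma*sqrt(dt)) = 1.061947; d = 1/u = 0.941667
p = (exp((r-q)*dt) - d) / (u - d) = 0.500582
Discount per step: exp(-r*dt) = 0.993397
Stock lattice S(k, i) with i counting down-moves:
  k=0: S(0,0) = 53.9600
  k=1: S(1,0) = 57.3027; S(1,1) = 50.8123
  k=2: S(2,0) = 60.8524; S(2,1) = 53.9600; S(2,2) = 47.8483
Terminal payoffs V(N, i) = max(K - S_T, 0):
  V(2,0) = 0.000000; V(2,1) = 6.640000; V(2,2) = 12.751734
Backward induction: V(k, i) = exp(-r*dt) * [p * V(k+1, i) + (1-p) * V(k+1, i+1)]; then take max(V_cont, immediate exercise) for American.
  V(1,0) = exp(-r*dt) * [p*0.000000 + (1-p)*6.640000] = 3.294241; exercise = 3.297336; V(1,0) = max -> 3.297336
  V(1,1) = exp(-r*dt) * [p*6.640000 + (1-p)*12.751734] = 9.628313; exercise = 9.787674; V(1,1) = max -> 9.787674
  V(0,0) = exp(-r*dt) * [p*3.297336 + (1-p)*9.787674] = 6.495554; exercise = 6.640000; V(0,0) = max -> 6.640000


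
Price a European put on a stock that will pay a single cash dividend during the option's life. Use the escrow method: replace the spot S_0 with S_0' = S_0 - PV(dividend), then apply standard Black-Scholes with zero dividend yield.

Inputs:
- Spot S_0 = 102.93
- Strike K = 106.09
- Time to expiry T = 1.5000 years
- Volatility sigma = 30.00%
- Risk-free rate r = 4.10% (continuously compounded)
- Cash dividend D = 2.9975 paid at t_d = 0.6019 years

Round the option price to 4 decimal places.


Answer: Price = 14.4377

Derivation:
PV(D) = D * exp(-r * t_d) = 2.9975 * 0.97562411 = 2.92443327
S_0' = S_0 - PV(D) = 102.9300 - 2.92443327 = 100.00556673
d1 = (ln(S_0'/K) + (r + sigma^2/2)*T) / (sigma*sqrt(T)) = 0.19034729
d2 = d1 - sigma*sqrt(T) = -0.17707617
exp(-rT) = 0.94035295
N(-d1) = 0.42451850; N(-d2) = 0.57027572
P = K * exp(-rT) * N(-d2) - S_0' * N(-d1) = 106.0900 * 0.94035295 * 0.57027572 - 100.00556673 * 0.42451850 = 14.4377


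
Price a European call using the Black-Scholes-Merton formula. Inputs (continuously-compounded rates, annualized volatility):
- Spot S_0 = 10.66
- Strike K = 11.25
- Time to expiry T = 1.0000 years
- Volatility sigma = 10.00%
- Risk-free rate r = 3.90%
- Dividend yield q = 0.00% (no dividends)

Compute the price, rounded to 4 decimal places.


Answer: Price = 0.3532

Derivation:
d1 = (ln(S/K) + (r - q + 0.5*sigma^2) * T) / (sigma * sqrt(T)) = -0.09869710
d2 = d1 - sigma * sqrt(T) = -0.19869710
exp(-rT) = 0.96175071; exp(-qT) = 1.00000000
C = S_0 * exp(-qT) * N(d1) - K * exp(-rT) * N(d2)
N(d1) = 0.46068939; N(d2) = 0.42124985
C = 10.6600 * 1.00000000 * 0.46068939 - 11.2500 * 0.96175071 * 0.42124985 = 0.3532


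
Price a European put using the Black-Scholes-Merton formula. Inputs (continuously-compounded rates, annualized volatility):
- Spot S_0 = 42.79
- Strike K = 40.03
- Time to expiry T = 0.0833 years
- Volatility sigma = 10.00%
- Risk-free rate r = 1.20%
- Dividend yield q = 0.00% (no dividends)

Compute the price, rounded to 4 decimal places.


d1 = (ln(S/K) + (r - q + 0.5*sigma^2) * T) / (sigma * sqrt(T)) = 2.35922570
d2 = d1 - sigma * sqrt(T) = 2.33036397
exp(-rT) = 0.99900090; exp(-qT) = 1.00000000
P = K * exp(-rT) * N(-d2) - S_0 * exp(-qT) * N(-d1)
N(-d1) = 0.00915656; N(-d2) = 0.00989346
P = 40.0300 * 0.99900090 * 0.00989346 - 42.7900 * 1.00000000 * 0.00915656 = 0.0038

Answer: Price = 0.0038


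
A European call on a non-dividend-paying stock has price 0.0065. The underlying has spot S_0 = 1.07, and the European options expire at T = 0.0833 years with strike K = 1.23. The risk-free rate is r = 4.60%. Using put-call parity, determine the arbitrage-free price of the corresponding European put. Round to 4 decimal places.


Put-call parity: C - P = S_0 * exp(-qT) - K * exp(-rT).
S_0 * exp(-qT) = 1.0700 * 1.00000000 = 1.07000000
K * exp(-rT) = 1.2300 * 0.99617553 = 1.22529590
P = C - S*exp(-qT) + K*exp(-rT)
P = 0.0065 - 1.07000000 + 1.22529590 = 0.1618

Answer: Put price = 0.1618


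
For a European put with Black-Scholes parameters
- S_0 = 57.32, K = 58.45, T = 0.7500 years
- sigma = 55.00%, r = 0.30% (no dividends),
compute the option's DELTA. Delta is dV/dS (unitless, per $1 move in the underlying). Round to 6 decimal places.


Answer: Delta = -0.419999

Derivation:
d1 = 0.2018950119; d2 = -0.2744189602
phi(d1) = 0.3908938141; exp(-qT) = 1.0000000000; exp(-rT) = 0.9977525294
N(-d1) = 0.4199994009
Delta = -exp(-qT) * N(-d1) = -1.0000000000 * 0.4199994009 = -0.419999


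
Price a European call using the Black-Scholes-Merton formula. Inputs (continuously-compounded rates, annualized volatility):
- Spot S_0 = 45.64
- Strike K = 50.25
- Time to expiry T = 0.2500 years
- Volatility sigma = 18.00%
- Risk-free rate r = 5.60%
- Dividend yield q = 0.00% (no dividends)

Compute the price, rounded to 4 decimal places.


d1 = (ln(S/K) + (r - q + 0.5*sigma^2) * T) / (sigma * sqrt(T)) = -0.86862247
d2 = d1 - sigma * sqrt(T) = -0.95862247
exp(-rT) = 0.98609754; exp(-qT) = 1.00000000
C = S_0 * exp(-qT) * N(d1) - K * exp(-rT) * N(d2)
N(d1) = 0.19252683; N(d2) = 0.16887449
C = 45.6400 * 1.00000000 * 0.19252683 - 50.2500 * 0.98609754 * 0.16887449 = 0.4190

Answer: Price = 0.4190


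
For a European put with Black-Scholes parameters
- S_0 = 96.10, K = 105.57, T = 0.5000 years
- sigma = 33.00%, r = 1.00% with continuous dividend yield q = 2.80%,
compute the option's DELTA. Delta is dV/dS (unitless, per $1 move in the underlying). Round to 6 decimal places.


Answer: Delta = -0.618563

Derivation:
d1 = -0.3246688244; d2 = -0.5580140622
phi(d1) = 0.3784605435; exp(-qT) = 0.9860975443; exp(-rT) = 0.9950124792
N(-d1) = 0.6272841340
Delta = -exp(-qT) * N(-d1) = -0.9860975443 * 0.6272841340 = -0.618563


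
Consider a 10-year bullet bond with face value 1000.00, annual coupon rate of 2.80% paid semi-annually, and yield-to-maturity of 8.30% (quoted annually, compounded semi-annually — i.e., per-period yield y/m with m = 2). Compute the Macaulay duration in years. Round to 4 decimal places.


Answer: Macaulay duration = 8.3881 years

Derivation:
Coupon per period c = face * coupon_rate / m = 14.000000
Periods per year m = 2; per-period yield y/m = 0.041500
Number of cashflows N = 20
Cashflows (t years, CF_t, discount factor 1/(1+y/m)^(m*t), PV):
  t = 0.5000: CF_t = 14.000000, DF = 0.960154, PV = 13.442151
  t = 1.0000: CF_t = 14.000000, DF = 0.921895, PV = 12.906530
  t = 1.5000: CF_t = 14.000000, DF = 0.885161, PV = 12.392251
  t = 2.0000: CF_t = 14.000000, DF = 0.849890, PV = 11.898465
  t = 2.5000: CF_t = 14.000000, DF = 0.816025, PV = 11.424354
  t = 3.0000: CF_t = 14.000000, DF = 0.783510, PV = 10.969135
  t = 3.5000: CF_t = 14.000000, DF = 0.752290, PV = 10.532055
  t = 4.0000: CF_t = 14.000000, DF = 0.722314, PV = 10.112391
  t = 4.5000: CF_t = 14.000000, DF = 0.693532, PV = 9.709449
  t = 5.0000: CF_t = 14.000000, DF = 0.665897, PV = 9.322562
  t = 5.5000: CF_t = 14.000000, DF = 0.639364, PV = 8.951092
  t = 6.0000: CF_t = 14.000000, DF = 0.613887, PV = 8.594423
  t = 6.5000: CF_t = 14.000000, DF = 0.589426, PV = 8.251967
  t = 7.0000: CF_t = 14.000000, DF = 0.565940, PV = 7.923156
  t = 7.5000: CF_t = 14.000000, DF = 0.543389, PV = 7.607447
  t = 8.0000: CF_t = 14.000000, DF = 0.521737, PV = 7.304318
  t = 8.5000: CF_t = 14.000000, DF = 0.500948, PV = 7.013267
  t = 9.0000: CF_t = 14.000000, DF = 0.480987, PV = 6.733814
  t = 9.5000: CF_t = 14.000000, DF = 0.461821, PV = 6.465496
  t = 10.0000: CF_t = 1014.000000, DF = 0.443419, PV = 449.627090
Price P = sum_t PV_t = 631.181411
Macaulay numerator sum_t t * PV_t:
  t * PV_t at t = 0.5000: 6.721075
  t * PV_t at t = 1.0000: 12.906530
  t * PV_t at t = 1.5000: 18.588377
  t * PV_t at t = 2.0000: 23.796930
  t * PV_t at t = 2.5000: 28.560886
  t * PV_t at t = 3.0000: 32.907406
  t * PV_t at t = 3.5000: 36.862192
  t * PV_t at t = 4.0000: 40.449563
  t * PV_t at t = 4.5000: 43.692519
  t * PV_t at t = 5.0000: 46.612811
  t * PV_t at t = 5.5000: 49.231006
  t * PV_t at t = 6.0000: 51.566540
  t * PV_t at t = 6.5000: 53.637784
  t * PV_t at t = 7.0000: 55.462091
  t * PV_t at t = 7.5000: 57.055851
  t * PV_t at t = 8.0000: 58.434541
  t * PV_t at t = 8.5000: 59.612769
  t * PV_t at t = 9.0000: 60.604324
  t * PV_t at t = 9.5000: 61.422209
  t * PV_t at t = 10.0000: 4496.270898
Macaulay duration D = (sum_t t * PV_t) / P = 5294.396300 / 631.181411 = 8.388074


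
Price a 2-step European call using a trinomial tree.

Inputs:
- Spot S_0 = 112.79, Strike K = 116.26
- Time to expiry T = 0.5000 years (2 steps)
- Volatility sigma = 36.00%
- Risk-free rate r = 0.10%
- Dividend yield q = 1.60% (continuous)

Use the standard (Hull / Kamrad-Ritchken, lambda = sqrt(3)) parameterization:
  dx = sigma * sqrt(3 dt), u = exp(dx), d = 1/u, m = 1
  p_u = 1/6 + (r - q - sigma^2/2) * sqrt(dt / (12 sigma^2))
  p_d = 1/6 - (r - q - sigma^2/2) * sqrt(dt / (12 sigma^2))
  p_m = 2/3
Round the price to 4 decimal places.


dt = T/N = 0.250000; dx = sigma*sqrt(3*dt) = 0.311769
u = exp(dx) = 1.365839; d = 1/u = 0.732151
p_u = 0.134672, p_m = 0.666667, p_d = 0.198661
Discount per step: exp(-r*dt) = 0.999750
Stock lattice S(k, j) with j the centered position index:
  k=0: S(0,+0) = 112.7900
  k=1: S(1,-1) = 82.5793; S(1,+0) = 112.7900; S(1,+1) = 154.0530
  k=2: S(2,-2) = 60.4604; S(2,-1) = 82.5793; S(2,+0) = 112.7900; S(2,+1) = 154.0530; S(2,+2) = 210.4117
Terminal payoffs V(N, j) = max(S_T - K, 0):
  V(2,-2) = 0.000000; V(2,-1) = 0.000000; V(2,+0) = 0.000000; V(2,+1) = 37.793020; V(2,+2) = 94.151676
Backward induction: V(k, j) = exp(-r*dt) * [p_u * V(k+1, j+1) + p_m * V(k+1, j) + p_d * V(k+1, j-1)]
  V(1,-1) = exp(-r*dt) * [p_u*0.000000 + p_m*0.000000 + p_d*0.000000] = 0.000000
  V(1,+0) = exp(-r*dt) * [p_u*37.793020 + p_m*0.000000 + p_d*0.000000] = 5.088383
  V(1,+1) = exp(-r*dt) * [p_u*94.151676 + p_m*37.793020 + p_d*0.000000] = 37.865458
  V(0,+0) = exp(-r*dt) * [p_u*37.865458 + p_m*5.088383 + p_d*0.000000] = 8.489544

Answer: Price = V(0,0) = 8.4895


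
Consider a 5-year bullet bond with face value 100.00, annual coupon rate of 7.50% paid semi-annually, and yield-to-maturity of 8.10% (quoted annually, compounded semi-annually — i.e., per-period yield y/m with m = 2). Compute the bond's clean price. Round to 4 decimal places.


Answer: Price = 97.5728

Derivation:
Coupon per period c = face * coupon_rate / m = 3.750000
Periods per year m = 2; per-period yield y/m = 0.040500
Number of cashflows N = 10
Cashflows (t years, CF_t, discount factor 1/(1+y/m)^(m*t), PV):
  t = 0.5000: CF_t = 3.750000, DF = 0.961076, PV = 3.604037
  t = 1.0000: CF_t = 3.750000, DF = 0.923668, PV = 3.463754
  t = 1.5000: CF_t = 3.750000, DF = 0.887715, PV = 3.328933
  t = 2.0000: CF_t = 3.750000, DF = 0.853162, PV = 3.199359
  t = 2.5000: CF_t = 3.750000, DF = 0.819954, PV = 3.074828
  t = 3.0000: CF_t = 3.750000, DF = 0.788039, PV = 2.955145
  t = 3.5000: CF_t = 3.750000, DF = 0.757365, PV = 2.840120
  t = 4.0000: CF_t = 3.750000, DF = 0.727886, PV = 2.729572
  t = 4.5000: CF_t = 3.750000, DF = 0.699554, PV = 2.623327
  t = 5.0000: CF_t = 103.750000, DF = 0.672325, PV = 69.753702
Price P = sum_t PV_t = 97.572777


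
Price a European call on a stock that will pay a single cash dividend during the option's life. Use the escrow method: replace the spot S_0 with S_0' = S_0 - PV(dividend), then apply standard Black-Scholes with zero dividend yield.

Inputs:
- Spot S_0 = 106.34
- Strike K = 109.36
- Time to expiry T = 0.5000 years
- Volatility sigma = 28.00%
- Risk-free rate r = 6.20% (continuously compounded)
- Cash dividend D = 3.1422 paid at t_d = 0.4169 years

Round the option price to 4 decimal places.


PV(D) = D * exp(-r * t_d) = 3.1422 * 0.97448339 = 3.06202172
S_0' = S_0 - PV(D) = 106.3400 - 3.06202172 = 103.27797828
d1 = (ln(S_0'/K) + (r + sigma^2/2)*T) / (sigma*sqrt(T)) = -0.03344121
d2 = d1 - sigma*sqrt(T) = -0.23143111
exp(-rT) = 0.96947557
N(d1) = 0.48666137; N(d2) = 0.40848995
C = S_0' * N(d1) - K * exp(-rT) * N(d2) = 103.27797828 * 0.48666137 - 109.3600 * 0.96947557 * 0.40848995 = 6.9525

Answer: Price = 6.9525


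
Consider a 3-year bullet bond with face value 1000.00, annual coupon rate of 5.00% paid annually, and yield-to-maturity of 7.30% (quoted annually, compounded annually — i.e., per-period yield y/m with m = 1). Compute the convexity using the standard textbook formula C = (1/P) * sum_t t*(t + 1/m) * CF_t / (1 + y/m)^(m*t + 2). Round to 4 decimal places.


Answer: Convexity = 9.7514

Derivation:
Coupon per period c = face * coupon_rate / m = 50.000000
Periods per year m = 1; per-period yield y/m = 0.073000
Number of cashflows N = 3
Cashflows (t years, CF_t, discount factor 1/(1+y/m)^(m*t), PV):
  t = 1.0000: CF_t = 50.000000, DF = 0.931966, PV = 46.598322
  t = 2.0000: CF_t = 50.000000, DF = 0.868561, PV = 43.428073
  t = 3.0000: CF_t = 1050.000000, DF = 0.809470, PV = 849.943649
Price P = sum_t PV_t = 939.970045
Convexity numerator sum_t t*(t + 1/m) * CF_t / (1+y/m)^(m*t + 2):
  t = 1.0000: term = 80.947014
  t = 2.0000: term = 226.319704
  t = 3.0000: term = 8858.739587
Convexity = (1/P) * sum = 9166.006306 / 939.970045 = 9.751381


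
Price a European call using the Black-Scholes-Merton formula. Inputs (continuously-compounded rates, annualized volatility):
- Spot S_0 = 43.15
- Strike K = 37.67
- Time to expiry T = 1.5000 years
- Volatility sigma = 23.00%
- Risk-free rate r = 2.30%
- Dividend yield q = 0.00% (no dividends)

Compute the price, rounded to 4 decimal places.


Answer: Price = 8.6162

Derivation:
d1 = (ln(S/K) + (r - q + 0.5*sigma^2) * T) / (sigma * sqrt(T)) = 0.74547343
d2 = d1 - sigma * sqrt(T) = 0.46378211
exp(-rT) = 0.96608834; exp(-qT) = 1.00000000
C = S_0 * exp(-qT) * N(d1) - K * exp(-rT) * N(d2)
N(d1) = 0.77200722; N(d2) = 0.67859807
C = 43.1500 * 1.00000000 * 0.77200722 - 37.6700 * 0.96608834 * 0.67859807 = 8.6162


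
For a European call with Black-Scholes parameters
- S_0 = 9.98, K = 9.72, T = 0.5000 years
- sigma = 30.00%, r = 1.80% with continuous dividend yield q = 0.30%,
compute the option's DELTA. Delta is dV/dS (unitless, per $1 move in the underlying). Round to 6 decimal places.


d1 = 0.2658602319; d2 = 0.0537281976
phi(d1) = 0.3850895537; exp(-qT) = 0.9985011244; exp(-rT) = 0.9910403788
N(d1) = 0.6048265733
Delta = exp(-qT) * N(d1) = 0.9985011244 * 0.6048265733 = 0.603920

Answer: Delta = 0.603920


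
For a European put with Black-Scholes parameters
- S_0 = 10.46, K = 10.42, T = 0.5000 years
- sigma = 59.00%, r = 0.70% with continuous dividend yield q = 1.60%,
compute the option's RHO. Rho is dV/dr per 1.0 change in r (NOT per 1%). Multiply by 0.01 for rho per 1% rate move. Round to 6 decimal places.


d1 = 0.2069939384; d2 = -0.2101990625
phi(d1) = 0.3904865402; exp(-qT) = 0.9920319148; exp(-rT) = 0.9965061179
N(-d2) = 0.5832438444
Rho = -K*T*exp(-rT)*N(-d2) = -10.4200 * 0.5000 * 0.9965061179 * 0.5832438444 = -3.028084

Answer: Rho = -3.028084


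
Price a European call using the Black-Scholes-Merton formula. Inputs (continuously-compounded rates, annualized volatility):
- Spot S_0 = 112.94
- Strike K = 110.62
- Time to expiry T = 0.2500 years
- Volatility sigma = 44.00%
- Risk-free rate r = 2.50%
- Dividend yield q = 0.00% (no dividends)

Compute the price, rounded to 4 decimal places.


d1 = (ln(S/K) + (r - q + 0.5*sigma^2) * T) / (sigma * sqrt(T)) = 0.23275363
d2 = d1 - sigma * sqrt(T) = 0.01275363
exp(-rT) = 0.99376949; exp(-qT) = 1.00000000
C = S_0 * exp(-qT) * N(d1) - K * exp(-rT) * N(d2)
N(d1) = 0.59202364; N(d2) = 0.50508783
C = 112.9400 * 1.00000000 * 0.59202364 - 110.6200 * 0.99376949 * 0.50508783 = 11.3385

Answer: Price = 11.3385


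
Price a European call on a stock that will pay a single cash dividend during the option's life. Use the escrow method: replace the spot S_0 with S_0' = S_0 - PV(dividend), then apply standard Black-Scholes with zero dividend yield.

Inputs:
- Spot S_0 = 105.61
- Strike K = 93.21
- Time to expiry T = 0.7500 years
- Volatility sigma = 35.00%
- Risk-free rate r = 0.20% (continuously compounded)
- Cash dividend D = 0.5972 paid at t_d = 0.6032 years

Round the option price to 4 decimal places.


PV(D) = D * exp(-r * t_d) = 0.5972 * 0.99879433 = 0.59647997
S_0' = S_0 - PV(D) = 105.6100 - 0.59647997 = 105.01352003
d1 = (ln(S_0'/K) + (r + sigma^2/2)*T) / (sigma*sqrt(T)) = 0.54987365
d2 = d1 - sigma*sqrt(T) = 0.24676476
exp(-rT) = 0.99850112
N(d1) = 0.70879698; N(d2) = 0.59745486
C = S_0' * N(d1) - K * exp(-rT) * N(d2) = 105.01352003 * 0.70879698 - 93.2100 * 0.99850112 * 0.59745486 = 18.8280

Answer: Price = 18.8280


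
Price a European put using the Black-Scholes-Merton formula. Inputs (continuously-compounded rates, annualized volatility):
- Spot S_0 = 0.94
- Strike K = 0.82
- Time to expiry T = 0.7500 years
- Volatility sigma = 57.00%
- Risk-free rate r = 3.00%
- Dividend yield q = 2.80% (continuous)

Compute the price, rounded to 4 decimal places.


Answer: Price = 0.1149

Derivation:
d1 = (ln(S/K) + (r - q + 0.5*sigma^2) * T) / (sigma * sqrt(T)) = 0.52652934
d2 = d1 - sigma * sqrt(T) = 0.03289486
exp(-rT) = 0.97775124; exp(-qT) = 0.97921896
P = K * exp(-rT) * N(-d2) - S_0 * exp(-qT) * N(-d1)
N(-d1) = 0.29926024; N(-d2) = 0.48687922
P = 0.8200 * 0.97775124 * 0.48687922 - 0.9400 * 0.97921896 * 0.29926024 = 0.1149


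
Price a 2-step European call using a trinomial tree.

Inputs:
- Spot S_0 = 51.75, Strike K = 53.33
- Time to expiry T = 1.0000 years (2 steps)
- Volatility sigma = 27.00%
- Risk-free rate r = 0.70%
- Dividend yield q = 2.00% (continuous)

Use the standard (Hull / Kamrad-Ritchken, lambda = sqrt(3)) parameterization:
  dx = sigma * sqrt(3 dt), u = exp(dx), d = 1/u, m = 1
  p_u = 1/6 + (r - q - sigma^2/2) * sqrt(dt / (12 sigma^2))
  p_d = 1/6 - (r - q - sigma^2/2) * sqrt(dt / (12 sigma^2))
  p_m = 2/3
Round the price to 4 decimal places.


dt = T/N = 0.500000; dx = sigma*sqrt(3*dt) = 0.330681
u = exp(dx) = 1.391916; d = 1/u = 0.718434
p_u = 0.129282, p_m = 0.666667, p_d = 0.204052
Discount per step: exp(-r*dt) = 0.996506
Stock lattice S(k, j) with j the centered position index:
  k=0: S(0,+0) = 51.7500
  k=1: S(1,-1) = 37.1790; S(1,+0) = 51.7500; S(1,+1) = 72.0316
  k=2: S(2,-2) = 26.7106; S(2,-1) = 37.1790; S(2,+0) = 51.7500; S(2,+1) = 72.0316; S(2,+2) = 100.2620
Terminal payoffs V(N, j) = max(S_T - K, 0):
  V(2,-2) = 0.000000; V(2,-1) = 0.000000; V(2,+0) = 0.000000; V(2,+1) = 18.701646; V(2,+2) = 46.931990
Backward induction: V(k, j) = exp(-r*dt) * [p_u * V(k+1, j+1) + p_m * V(k+1, j) + p_d * V(k+1, j-1)]
  V(1,-1) = exp(-r*dt) * [p_u*0.000000 + p_m*0.000000 + p_d*0.000000] = 0.000000
  V(1,+0) = exp(-r*dt) * [p_u*18.701646 + p_m*0.000000 + p_d*0.000000] = 2.409333
  V(1,+1) = exp(-r*dt) * [p_u*46.931990 + p_m*18.701646 + p_d*0.000000] = 18.470452
  V(0,+0) = exp(-r*dt) * [p_u*18.470452 + p_m*2.409333 + p_d*0.000000] = 3.980159

Answer: Price = V(0,0) = 3.9802


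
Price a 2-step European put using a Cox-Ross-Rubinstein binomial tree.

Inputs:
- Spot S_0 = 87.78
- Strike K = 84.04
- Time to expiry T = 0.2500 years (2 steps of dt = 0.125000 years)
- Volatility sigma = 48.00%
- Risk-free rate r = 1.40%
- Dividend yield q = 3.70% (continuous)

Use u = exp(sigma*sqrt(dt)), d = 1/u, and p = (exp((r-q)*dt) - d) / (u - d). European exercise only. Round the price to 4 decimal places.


Answer: Price = V(0,0) = 6.5058

Derivation:
dt = T/N = 0.125000
u = exp(sigma*sqrt(dt)) = 1.184956; d = 1/u = 0.843913
p = (exp((r-q)*dt) - d) / (u - d) = 0.449257
Discount per step: exp(-r*dt) = 0.998252
Stock lattice S(k, i) with i counting down-moves:
  k=0: S(0,0) = 87.7800
  k=1: S(1,0) = 104.0154; S(1,1) = 74.0787
  k=2: S(2,0) = 123.2537; S(2,1) = 87.7800; S(2,2) = 62.5160
Terminal payoffs V(N, i) = max(K - S_T, 0):
  V(2,0) = 0.000000; V(2,1) = 0.000000; V(2,2) = 21.524006
Backward induction: V(k, i) = exp(-r*dt) * [p * V(k+1, i) + (1-p) * V(k+1, i+1)].
  V(1,0) = exp(-r*dt) * [p*0.000000 + (1-p)*0.000000] = 0.000000
  V(1,1) = exp(-r*dt) * [p*0.000000 + (1-p)*21.524006] = 11.833465
  V(0,0) = exp(-r*dt) * [p*0.000000 + (1-p)*11.833465] = 6.505800


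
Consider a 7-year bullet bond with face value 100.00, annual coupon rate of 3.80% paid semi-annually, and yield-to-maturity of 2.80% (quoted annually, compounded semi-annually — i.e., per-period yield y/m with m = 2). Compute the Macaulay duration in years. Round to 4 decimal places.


Coupon per period c = face * coupon_rate / m = 1.900000
Periods per year m = 2; per-period yield y/m = 0.014000
Number of cashflows N = 14
Cashflows (t years, CF_t, discount factor 1/(1+y/m)^(m*t), PV):
  t = 0.5000: CF_t = 1.900000, DF = 0.986193, PV = 1.873767
  t = 1.0000: CF_t = 1.900000, DF = 0.972577, PV = 1.847897
  t = 1.5000: CF_t = 1.900000, DF = 0.959149, PV = 1.822383
  t = 2.0000: CF_t = 1.900000, DF = 0.945906, PV = 1.797222
  t = 2.5000: CF_t = 1.900000, DF = 0.932847, PV = 1.772409
  t = 3.0000: CF_t = 1.900000, DF = 0.919967, PV = 1.747937
  t = 3.5000: CF_t = 1.900000, DF = 0.907265, PV = 1.723804
  t = 4.0000: CF_t = 1.900000, DF = 0.894739, PV = 1.700004
  t = 4.5000: CF_t = 1.900000, DF = 0.882386, PV = 1.676533
  t = 5.0000: CF_t = 1.900000, DF = 0.870203, PV = 1.653385
  t = 5.5000: CF_t = 1.900000, DF = 0.858188, PV = 1.630557
  t = 6.0000: CF_t = 1.900000, DF = 0.846339, PV = 1.608045
  t = 6.5000: CF_t = 1.900000, DF = 0.834654, PV = 1.585843
  t = 7.0000: CF_t = 101.900000, DF = 0.823130, PV = 83.876986
Price P = sum_t PV_t = 106.316772
Macaulay numerator sum_t t * PV_t:
  t * PV_t at t = 0.5000: 0.936884
  t * PV_t at t = 1.0000: 1.847897
  t * PV_t at t = 1.5000: 2.733575
  t * PV_t at t = 2.0000: 3.594444
  t * PV_t at t = 2.5000: 4.431021
  t * PV_t at t = 3.0000: 5.243812
  t * PV_t at t = 3.5000: 6.033314
  t * PV_t at t = 4.0000: 6.800016
  t * PV_t at t = 4.5000: 7.544397
  t * PV_t at t = 5.0000: 8.266926
  t * PV_t at t = 5.5000: 8.968066
  t * PV_t at t = 6.0000: 9.648269
  t * PV_t at t = 6.5000: 10.307979
  t * PV_t at t = 7.0000: 587.138899
Macaulay duration D = (sum_t t * PV_t) / P = 663.495500 / 106.316772 = 6.240742

Answer: Macaulay duration = 6.2407 years


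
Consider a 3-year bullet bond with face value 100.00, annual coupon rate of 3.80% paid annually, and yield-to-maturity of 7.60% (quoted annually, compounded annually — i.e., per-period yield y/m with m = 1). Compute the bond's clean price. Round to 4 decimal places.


Answer: Price = 90.1359

Derivation:
Coupon per period c = face * coupon_rate / m = 3.800000
Periods per year m = 1; per-period yield y/m = 0.076000
Number of cashflows N = 3
Cashflows (t years, CF_t, discount factor 1/(1+y/m)^(m*t), PV):
  t = 1.0000: CF_t = 3.800000, DF = 0.929368, PV = 3.531599
  t = 2.0000: CF_t = 3.800000, DF = 0.863725, PV = 3.282155
  t = 3.0000: CF_t = 103.800000, DF = 0.802718, PV = 83.322164
Price P = sum_t PV_t = 90.135917


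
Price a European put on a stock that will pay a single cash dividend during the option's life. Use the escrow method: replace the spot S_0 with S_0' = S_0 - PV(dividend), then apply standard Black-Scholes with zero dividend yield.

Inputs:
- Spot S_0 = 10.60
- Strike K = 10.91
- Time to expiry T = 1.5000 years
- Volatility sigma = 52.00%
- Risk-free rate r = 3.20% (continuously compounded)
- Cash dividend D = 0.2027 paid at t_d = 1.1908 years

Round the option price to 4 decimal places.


Answer: Price = 2.5957

Derivation:
PV(D) = D * exp(-r * t_d) = 0.2027 * 0.96261128 = 0.19512131
S_0' = S_0 - PV(D) = 10.6000 - 0.19512131 = 10.40487869
d1 = (ln(S_0'/K) + (r + sigma^2/2)*T) / (sigma*sqrt(T)) = 0.31936793
d2 = d1 - sigma*sqrt(T) = -0.31749940
exp(-rT) = 0.95313379
N(-d1) = 0.37472376; N(-d2) = 0.62456765
P = K * exp(-rT) * N(-d2) - S_0' * N(-d1) = 10.9100 * 0.95313379 * 0.62456765 - 10.40487869 * 0.37472376 = 2.5957


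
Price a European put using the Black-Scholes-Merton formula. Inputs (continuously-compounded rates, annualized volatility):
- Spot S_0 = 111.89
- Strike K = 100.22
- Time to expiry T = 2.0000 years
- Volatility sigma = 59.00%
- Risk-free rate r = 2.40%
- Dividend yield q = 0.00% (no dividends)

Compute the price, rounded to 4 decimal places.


d1 = (ln(S/K) + (r - q + 0.5*sigma^2) * T) / (sigma * sqrt(T)) = 0.60673175
d2 = d1 - sigma * sqrt(T) = -0.22765426
exp(-rT) = 0.95313379; exp(-qT) = 1.00000000
P = K * exp(-rT) * N(-d2) - S_0 * exp(-qT) * N(-d1)
N(-d1) = 0.27201448; N(-d2) = 0.59004248
P = 100.2200 * 0.95313379 * 0.59004248 - 111.8900 * 1.00000000 * 0.27201448 = 25.9270

Answer: Price = 25.9270


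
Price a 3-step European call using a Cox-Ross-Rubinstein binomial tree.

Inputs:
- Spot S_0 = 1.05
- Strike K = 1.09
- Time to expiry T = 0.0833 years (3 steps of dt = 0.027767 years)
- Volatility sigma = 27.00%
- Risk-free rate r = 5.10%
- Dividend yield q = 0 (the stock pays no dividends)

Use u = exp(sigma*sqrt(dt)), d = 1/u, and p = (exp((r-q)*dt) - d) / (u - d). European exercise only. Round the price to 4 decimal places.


Answer: Price = V(0,0) = 0.0174

Derivation:
dt = T/N = 0.027767
u = exp(sigma*sqrt(dt)) = 1.046018; d = 1/u = 0.956006
p = (exp((r-q)*dt) - d) / (u - d) = 0.504498
Discount per step: exp(-r*dt) = 0.998585
Stock lattice S(k, i) with i counting down-moves:
  k=0: S(0,0) = 1.0500
  k=1: S(1,0) = 1.0983; S(1,1) = 1.0038
  k=2: S(2,0) = 1.1489; S(2,1) = 1.0500; S(2,2) = 0.9596
  k=3: S(3,0) = 1.2017; S(3,1) = 1.0983; S(3,2) = 1.0038; S(3,3) = 0.9174
Terminal payoffs V(N, i) = max(S_T - K, 0):
  V(3,0) = 0.111731; V(3,1) = 0.008319; V(3,2) = 0.000000; V(3,3) = 0.000000
Backward induction: V(k, i) = exp(-r*dt) * [p * V(k+1, i) + (1-p) * V(k+1, i+1)].
  V(2,0) = exp(-r*dt) * [p*0.111731 + (1-p)*0.008319] = 0.060405
  V(2,1) = exp(-r*dt) * [p*0.008319 + (1-p)*0.000000] = 0.004191
  V(2,2) = exp(-r*dt) * [p*0.000000 + (1-p)*0.000000] = 0.000000
  V(1,0) = exp(-r*dt) * [p*0.060405 + (1-p)*0.004191] = 0.032505
  V(1,1) = exp(-r*dt) * [p*0.004191 + (1-p)*0.000000] = 0.002111
  V(0,0) = exp(-r*dt) * [p*0.032505 + (1-p)*0.002111] = 0.017420


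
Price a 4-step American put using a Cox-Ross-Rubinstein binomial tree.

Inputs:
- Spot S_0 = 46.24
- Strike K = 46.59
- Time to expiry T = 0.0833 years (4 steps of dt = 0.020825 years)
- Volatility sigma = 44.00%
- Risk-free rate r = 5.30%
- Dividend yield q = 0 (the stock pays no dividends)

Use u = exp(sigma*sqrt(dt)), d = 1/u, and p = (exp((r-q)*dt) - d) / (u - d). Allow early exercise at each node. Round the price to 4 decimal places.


dt = T/N = 0.020825
u = exp(sigma*sqrt(dt)) = 1.065555; d = 1/u = 0.938478
p = (exp((r-q)*dt) - d) / (u - d) = 0.492822
Discount per step: exp(-r*dt) = 0.998897
Stock lattice S(k, i) with i counting down-moves:
  k=0: S(0,0) = 46.2400
  k=1: S(1,0) = 49.2713; S(1,1) = 43.3952
  k=2: S(2,0) = 52.5012; S(2,1) = 46.2400; S(2,2) = 40.7255
  k=3: S(3,0) = 55.9430; S(3,1) = 49.2713; S(3,2) = 43.3952; S(3,3) = 38.2200
  k=4: S(4,0) = 59.6103; S(4,1) = 52.5012; S(4,2) = 46.2400; S(4,3) = 40.7255; S(4,4) = 35.8686
Terminal payoffs V(N, i) = max(K - S_T, 0):
  V(4,0) = 0.000000; V(4,1) = 0.000000; V(4,2) = 0.350000; V(4,3) = 5.864535; V(4,4) = 10.721412
Backward induction: V(k, i) = exp(-r*dt) * [p * V(k+1, i) + (1-p) * V(k+1, i+1)]; then take max(V_cont, immediate exercise) for American.
  V(3,0) = exp(-r*dt) * [p*0.000000 + (1-p)*0.000000] = 0.000000; exercise = 0.000000; V(3,0) = max -> 0.000000
  V(3,1) = exp(-r*dt) * [p*0.000000 + (1-p)*0.350000] = 0.177317; exercise = 0.000000; V(3,1) = max -> 0.177317
  V(3,2) = exp(-r*dt) * [p*0.350000 + (1-p)*5.864535] = 3.143381; exercise = 3.194776; V(3,2) = max -> 3.194776
  V(3,3) = exp(-r*dt) * [p*5.864535 + (1-p)*10.721412] = 8.318651; exercise = 8.370046; V(3,3) = max -> 8.370046
  V(2,0) = exp(-r*dt) * [p*0.000000 + (1-p)*0.177317] = 0.089832; exercise = 0.000000; V(2,0) = max -> 0.089832
  V(2,1) = exp(-r*dt) * [p*0.177317 + (1-p)*3.194776] = 1.705823; exercise = 0.350000; V(2,1) = max -> 1.705823
  V(2,2) = exp(-r*dt) * [p*3.194776 + (1-p)*8.370046] = 5.813141; exercise = 5.864535; V(2,2) = max -> 5.864535
  V(1,0) = exp(-r*dt) * [p*0.089832 + (1-p)*1.705823] = 0.908424; exercise = 0.000000; V(1,0) = max -> 0.908424
  V(1,1) = exp(-r*dt) * [p*1.705823 + (1-p)*5.864535] = 3.810823; exercise = 3.194776; V(1,1) = max -> 3.810823
  V(0,0) = exp(-r*dt) * [p*0.908424 + (1-p)*3.810823] = 2.377832; exercise = 0.350000; V(0,0) = max -> 2.377832

Answer: Price = V(0,0) = 2.3778


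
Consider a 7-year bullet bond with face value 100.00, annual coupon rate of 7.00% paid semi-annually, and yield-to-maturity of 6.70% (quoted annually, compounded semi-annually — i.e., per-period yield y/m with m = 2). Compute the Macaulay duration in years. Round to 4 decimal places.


Answer: Macaulay duration = 5.6643 years

Derivation:
Coupon per period c = face * coupon_rate / m = 3.500000
Periods per year m = 2; per-period yield y/m = 0.033500
Number of cashflows N = 14
Cashflows (t years, CF_t, discount factor 1/(1+y/m)^(m*t), PV):
  t = 0.5000: CF_t = 3.500000, DF = 0.967586, PV = 3.386551
  t = 1.0000: CF_t = 3.500000, DF = 0.936222, PV = 3.276778
  t = 1.5000: CF_t = 3.500000, DF = 0.905876, PV = 3.170565
  t = 2.0000: CF_t = 3.500000, DF = 0.876512, PV = 3.067793
  t = 2.5000: CF_t = 3.500000, DF = 0.848101, PV = 2.968354
  t = 3.0000: CF_t = 3.500000, DF = 0.820611, PV = 2.872137
  t = 3.5000: CF_t = 3.500000, DF = 0.794011, PV = 2.779039
  t = 4.0000: CF_t = 3.500000, DF = 0.768274, PV = 2.688959
  t = 4.5000: CF_t = 3.500000, DF = 0.743371, PV = 2.601799
  t = 5.0000: CF_t = 3.500000, DF = 0.719275, PV = 2.517464
  t = 5.5000: CF_t = 3.500000, DF = 0.695961, PV = 2.435862
  t = 6.0000: CF_t = 3.500000, DF = 0.673402, PV = 2.356906
  t = 6.5000: CF_t = 3.500000, DF = 0.651574, PV = 2.280509
  t = 7.0000: CF_t = 103.500000, DF = 0.630454, PV = 65.251968
Price P = sum_t PV_t = 101.654684
Macaulay numerator sum_t t * PV_t:
  t * PV_t at t = 0.5000: 1.693275
  t * PV_t at t = 1.0000: 3.276778
  t * PV_t at t = 1.5000: 4.755847
  t * PV_t at t = 2.0000: 6.135587
  t * PV_t at t = 2.5000: 7.420884
  t * PV_t at t = 3.0000: 8.616411
  t * PV_t at t = 3.5000: 9.726637
  t * PV_t at t = 4.0000: 10.755836
  t * PV_t at t = 4.5000: 11.708095
  t * PV_t at t = 5.0000: 12.587319
  t * PV_t at t = 5.5000: 13.397243
  t * PV_t at t = 6.0000: 14.141436
  t * PV_t at t = 6.5000: 14.823309
  t * PV_t at t = 7.0000: 456.763778
Macaulay duration D = (sum_t t * PV_t) / P = 575.802436 / 101.654684 = 5.664298


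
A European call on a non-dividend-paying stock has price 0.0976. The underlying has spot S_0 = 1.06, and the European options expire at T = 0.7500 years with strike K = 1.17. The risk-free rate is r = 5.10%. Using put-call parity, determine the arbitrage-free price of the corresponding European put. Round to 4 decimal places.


Put-call parity: C - P = S_0 * exp(-qT) - K * exp(-rT).
S_0 * exp(-qT) = 1.0600 * 1.00000000 = 1.06000000
K * exp(-rT) = 1.1700 * 0.96247229 = 1.12609258
P = C - S*exp(-qT) + K*exp(-rT)
P = 0.0976 - 1.06000000 + 1.12609258 = 0.1637

Answer: Put price = 0.1637


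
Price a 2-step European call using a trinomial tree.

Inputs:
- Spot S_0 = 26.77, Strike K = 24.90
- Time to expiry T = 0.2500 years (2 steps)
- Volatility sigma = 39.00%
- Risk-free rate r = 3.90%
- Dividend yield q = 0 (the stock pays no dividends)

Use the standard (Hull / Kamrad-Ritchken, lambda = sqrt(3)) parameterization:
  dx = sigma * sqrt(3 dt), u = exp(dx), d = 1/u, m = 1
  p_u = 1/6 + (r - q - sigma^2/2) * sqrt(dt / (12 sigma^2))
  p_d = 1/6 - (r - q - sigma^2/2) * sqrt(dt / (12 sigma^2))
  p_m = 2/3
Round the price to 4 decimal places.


dt = T/N = 0.125000; dx = sigma*sqrt(3*dt) = 0.238825
u = exp(dx) = 1.269757; d = 1/u = 0.787552
p_u = 0.156971, p_m = 0.666667, p_d = 0.176363
Discount per step: exp(-r*dt) = 0.995137
Stock lattice S(k, j) with j the centered position index:
  k=0: S(0,+0) = 26.7700
  k=1: S(1,-1) = 21.0828; S(1,+0) = 26.7700; S(1,+1) = 33.9914
  k=2: S(2,-2) = 16.6038; S(2,-1) = 21.0828; S(2,+0) = 26.7700; S(2,+1) = 33.9914; S(2,+2) = 43.1608
Terminal payoffs V(N, j) = max(S_T - K, 0):
  V(2,-2) = 0.000000; V(2,-1) = 0.000000; V(2,+0) = 1.870000; V(2,+1) = 9.091385; V(2,+2) = 18.260786
Backward induction: V(k, j) = exp(-r*dt) * [p_u * V(k+1, j+1) + p_m * V(k+1, j) + p_d * V(k+1, j-1)]
  V(1,-1) = exp(-r*dt) * [p_u*1.870000 + p_m*0.000000 + p_d*0.000000] = 0.292108
  V(1,+0) = exp(-r*dt) * [p_u*9.091385 + p_m*1.870000 + p_d*0.000000] = 2.660746
  V(1,+1) = exp(-r*dt) * [p_u*18.260786 + p_m*9.091385 + p_d*1.870000] = 9.212112
  V(0,+0) = exp(-r*dt) * [p_u*9.212112 + p_m*2.660746 + p_d*0.292108] = 3.255470

Answer: Price = V(0,0) = 3.2555


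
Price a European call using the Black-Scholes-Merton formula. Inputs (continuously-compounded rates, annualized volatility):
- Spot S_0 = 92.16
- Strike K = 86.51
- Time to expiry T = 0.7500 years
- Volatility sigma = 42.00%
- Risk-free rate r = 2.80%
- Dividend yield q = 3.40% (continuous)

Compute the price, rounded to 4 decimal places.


d1 = (ln(S/K) + (r - q + 0.5*sigma^2) * T) / (sigma * sqrt(T)) = 0.34343044
d2 = d1 - sigma * sqrt(T) = -0.02030023
exp(-rT) = 0.97921896; exp(-qT) = 0.97482238
C = S_0 * exp(-qT) * N(d1) - K * exp(-rT) * N(d2)
N(d1) = 0.63436267; N(d2) = 0.49190194
C = 92.1600 * 0.97482238 * 0.63436267 - 86.5100 * 0.97921896 * 0.49190194 = 15.3208

Answer: Price = 15.3208


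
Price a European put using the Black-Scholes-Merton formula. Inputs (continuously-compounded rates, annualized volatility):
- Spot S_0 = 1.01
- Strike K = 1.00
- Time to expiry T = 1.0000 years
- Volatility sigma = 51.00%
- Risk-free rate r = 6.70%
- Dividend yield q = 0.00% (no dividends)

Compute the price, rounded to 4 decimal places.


Answer: Price = 0.1605

Derivation:
d1 = (ln(S/K) + (r - q + 0.5*sigma^2) * T) / (sigma * sqrt(T)) = 0.40588300
d2 = d1 - sigma * sqrt(T) = -0.10411700
exp(-rT) = 0.93519520; exp(-qT) = 1.00000000
P = K * exp(-rT) * N(-d2) - S_0 * exp(-qT) * N(-d1)
N(-d1) = 0.34241428; N(-d2) = 0.54146175
P = 1.0000 * 0.93519520 * 0.54146175 - 1.0100 * 1.00000000 * 0.34241428 = 0.1605


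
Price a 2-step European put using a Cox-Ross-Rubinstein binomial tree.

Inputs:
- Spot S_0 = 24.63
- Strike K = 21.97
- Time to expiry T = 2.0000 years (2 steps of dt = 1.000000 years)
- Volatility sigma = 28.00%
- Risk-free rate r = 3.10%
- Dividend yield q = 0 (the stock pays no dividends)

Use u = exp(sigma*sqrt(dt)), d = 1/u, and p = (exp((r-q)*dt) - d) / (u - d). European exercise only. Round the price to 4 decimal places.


dt = T/N = 1.000000
u = exp(sigma*sqrt(dt)) = 1.323130; d = 1/u = 0.755784
p = (exp((r-q)*dt) - d) / (u - d) = 0.485950
Discount per step: exp(-r*dt) = 0.969476
Stock lattice S(k, i) with i counting down-moves:
  k=0: S(0,0) = 24.6300
  k=1: S(1,0) = 32.5887; S(1,1) = 18.6150
  k=2: S(2,0) = 43.1191; S(2,1) = 24.6300; S(2,2) = 14.0689
Terminal payoffs V(N, i) = max(K - S_T, 0):
  V(2,0) = 0.000000; V(2,1) = 0.000000; V(2,2) = 7.901121
Backward induction: V(k, i) = exp(-r*dt) * [p * V(k+1, i) + (1-p) * V(k+1, i+1)].
  V(1,0) = exp(-r*dt) * [p*0.000000 + (1-p)*0.000000] = 0.000000
  V(1,1) = exp(-r*dt) * [p*0.000000 + (1-p)*7.901121] = 3.937595
  V(0,0) = exp(-r*dt) * [p*0.000000 + (1-p)*3.937595] = 1.962336

Answer: Price = V(0,0) = 1.9623
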